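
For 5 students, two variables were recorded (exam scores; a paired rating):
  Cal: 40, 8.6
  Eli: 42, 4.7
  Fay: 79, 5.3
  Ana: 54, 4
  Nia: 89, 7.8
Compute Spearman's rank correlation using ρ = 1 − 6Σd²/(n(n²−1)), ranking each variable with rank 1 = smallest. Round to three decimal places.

-0.100

Ranks of variable 1: 1, 2, 4, 3, 5
Ranks of variable 2: 5, 2, 3, 1, 4
d = r₁ − r₂: -4, 0, 1, 2, 1
d²: 16, 0, 1, 4, 1; Σd² = 22
ρ = 1 − 6·22/(5·24) = 1 − 132/120 = -0.100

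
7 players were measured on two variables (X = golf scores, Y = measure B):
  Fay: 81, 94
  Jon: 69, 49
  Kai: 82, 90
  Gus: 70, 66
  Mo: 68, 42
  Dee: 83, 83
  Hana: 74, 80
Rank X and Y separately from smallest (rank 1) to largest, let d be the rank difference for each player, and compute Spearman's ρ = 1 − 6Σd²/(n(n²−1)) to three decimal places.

0.857

Ranks of variable 1: 5, 2, 6, 3, 1, 7, 4
Ranks of variable 2: 7, 2, 6, 3, 1, 5, 4
d = r₁ − r₂: -2, 0, 0, 0, 0, 2, 0
d²: 4, 0, 0, 0, 0, 4, 0; Σd² = 8
ρ = 1 − 6·8/(7·48) = 1 − 48/336 = 0.857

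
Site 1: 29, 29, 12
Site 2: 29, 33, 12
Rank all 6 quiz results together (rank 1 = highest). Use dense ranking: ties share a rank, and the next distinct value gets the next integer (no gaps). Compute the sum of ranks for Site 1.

Sorted (descending): 33, 29, 29, 29, 12, 12
The 3 values of 29 share dense rank 2.
The 2 values of 12 share dense rank 3.
Remaining distinct values take the next consecutive integers.
Site 1 values → pooled ranks: 29→2, 29→2, 12→3
Rank sum = 2 + 2 + 3 = 7

7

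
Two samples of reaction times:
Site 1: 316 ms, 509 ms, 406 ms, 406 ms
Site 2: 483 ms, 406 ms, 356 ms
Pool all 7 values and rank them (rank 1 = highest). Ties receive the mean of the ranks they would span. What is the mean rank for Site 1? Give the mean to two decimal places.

4.00

Sorted (descending): 509, 483, 406, 406, 406, 356, 316
The 3 values of 406 occupy positions 3–5 → average rank 4.
Site 1 values → pooled ranks: 316→7, 509→1, 406→4, 406→4
Mean rank = (7 + 1 + 4 + 4) / 4 = 4.00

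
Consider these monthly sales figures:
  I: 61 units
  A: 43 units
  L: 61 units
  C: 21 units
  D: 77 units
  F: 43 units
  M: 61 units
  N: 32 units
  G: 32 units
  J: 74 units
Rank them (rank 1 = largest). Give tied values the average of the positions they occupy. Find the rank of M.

4

Sorted (descending): 77, 74, 61, 61, 61, 43, 43, 32, 32, 21
The 3 values of 61 occupy positions 3–5 → average rank 4.
The 2 values of 43 occupy positions 6–7 → average rank (6+7)/2 = 6.5.
The 2 values of 32 occupy positions 8–9 → average rank (8+9)/2 = 8.5.
M has value 61 units → rank 4.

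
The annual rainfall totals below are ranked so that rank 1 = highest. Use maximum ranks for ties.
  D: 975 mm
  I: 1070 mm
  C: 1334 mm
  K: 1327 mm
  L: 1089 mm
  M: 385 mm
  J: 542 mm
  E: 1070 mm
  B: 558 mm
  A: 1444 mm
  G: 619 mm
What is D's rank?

Sorted (descending): 1444, 1334, 1327, 1089, 1070, 1070, 975, 619, 558, 542, 385
The 2 values of 1070 occupy positions 5–6 → each gets rank 6.
D has value 975 mm → rank 7.

7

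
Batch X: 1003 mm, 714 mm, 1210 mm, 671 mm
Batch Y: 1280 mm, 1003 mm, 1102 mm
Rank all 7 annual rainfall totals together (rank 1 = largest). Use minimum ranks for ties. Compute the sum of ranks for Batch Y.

Sorted (descending): 1280, 1210, 1102, 1003, 1003, 714, 671
The 2 values of 1003 occupy positions 4–5 → each gets rank 4.
Batch Y values → pooled ranks: 1280→1, 1003→4, 1102→3
Rank sum = 1 + 4 + 3 = 8

8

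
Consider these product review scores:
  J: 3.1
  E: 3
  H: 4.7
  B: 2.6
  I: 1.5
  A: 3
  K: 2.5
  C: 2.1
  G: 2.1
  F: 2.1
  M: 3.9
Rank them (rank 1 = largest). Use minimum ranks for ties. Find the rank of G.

8

Sorted (descending): 4.7, 3.9, 3.1, 3, 3, 2.6, 2.5, 2.1, 2.1, 2.1, 1.5
The 2 values of 3 occupy positions 4–5 → each gets rank 4.
The 3 values of 2.1 occupy positions 8–10 → each gets rank 8.
G has value 2.1 → rank 8.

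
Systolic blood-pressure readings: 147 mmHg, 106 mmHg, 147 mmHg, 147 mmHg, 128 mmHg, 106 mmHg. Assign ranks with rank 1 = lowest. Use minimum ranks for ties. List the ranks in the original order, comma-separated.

4, 1, 4, 4, 3, 1

Sorted (ascending): 106, 106, 128, 147, 147, 147
The 2 values of 106 occupy positions 1–2 → each gets rank 1.
The 3 values of 147 occupy positions 4–6 → each gets rank 4.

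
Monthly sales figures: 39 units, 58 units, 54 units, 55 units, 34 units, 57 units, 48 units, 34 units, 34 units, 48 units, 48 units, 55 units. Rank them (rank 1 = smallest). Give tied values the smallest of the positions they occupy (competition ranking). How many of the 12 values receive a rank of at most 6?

7

Sorted (ascending): 34, 34, 34, 39, 48, 48, 48, 54, 55, 55, 57, 58
The 3 values of 34 occupy positions 1–3 → each gets rank 1.
The 3 values of 48 occupy positions 5–7 → each gets rank 5.
The 2 values of 55 occupy positions 9–10 → each gets rank 9.
Ranks ≤ 6: {1, 1, 1, 4, 5, 5, 5} → 7 values.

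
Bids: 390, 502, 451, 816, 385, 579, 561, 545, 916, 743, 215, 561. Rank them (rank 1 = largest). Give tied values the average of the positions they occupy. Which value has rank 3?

743

Sorted (descending): 916, 816, 743, 579, 561, 561, 545, 502, 451, 390, 385, 215
The 2 values of 561 occupy positions 5–6 → average rank (5+6)/2 = 5.5.
Rank 3 → value 743.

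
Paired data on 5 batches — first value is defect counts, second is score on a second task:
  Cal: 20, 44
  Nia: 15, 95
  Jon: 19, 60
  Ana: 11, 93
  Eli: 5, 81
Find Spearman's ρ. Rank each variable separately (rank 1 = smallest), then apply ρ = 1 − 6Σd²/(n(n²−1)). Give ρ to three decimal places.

-0.600

Ranks of variable 1: 5, 3, 4, 2, 1
Ranks of variable 2: 1, 5, 2, 4, 3
d = r₁ − r₂: 4, -2, 2, -2, -2
d²: 16, 4, 4, 4, 4; Σd² = 32
ρ = 1 − 6·32/(5·24) = 1 − 192/120 = -0.600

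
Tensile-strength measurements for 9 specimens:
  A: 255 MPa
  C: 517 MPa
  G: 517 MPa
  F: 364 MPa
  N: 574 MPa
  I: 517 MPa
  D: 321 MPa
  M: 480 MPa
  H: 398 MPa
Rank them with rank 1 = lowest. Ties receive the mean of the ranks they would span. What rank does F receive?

Sorted (ascending): 255, 321, 364, 398, 480, 517, 517, 517, 574
The 3 values of 517 occupy positions 6–8 → average rank 7.
F has value 364 MPa → rank 3.

3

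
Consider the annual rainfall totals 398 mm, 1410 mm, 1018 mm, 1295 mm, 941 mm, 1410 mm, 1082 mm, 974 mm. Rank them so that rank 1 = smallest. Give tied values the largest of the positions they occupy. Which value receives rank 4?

1018

Sorted (ascending): 398, 941, 974, 1018, 1082, 1295, 1410, 1410
The 2 values of 1410 occupy positions 7–8 → each gets rank 8.
Rank 4 → value 1018.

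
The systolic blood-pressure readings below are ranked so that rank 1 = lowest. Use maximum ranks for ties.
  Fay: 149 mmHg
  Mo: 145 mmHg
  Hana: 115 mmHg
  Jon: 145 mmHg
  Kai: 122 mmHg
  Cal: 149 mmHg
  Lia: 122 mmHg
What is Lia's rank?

Sorted (ascending): 115, 122, 122, 145, 145, 149, 149
The 2 values of 122 occupy positions 2–3 → each gets rank 3.
The 2 values of 145 occupy positions 4–5 → each gets rank 5.
The 2 values of 149 occupy positions 6–7 → each gets rank 7.
Lia has value 122 mmHg → rank 3.

3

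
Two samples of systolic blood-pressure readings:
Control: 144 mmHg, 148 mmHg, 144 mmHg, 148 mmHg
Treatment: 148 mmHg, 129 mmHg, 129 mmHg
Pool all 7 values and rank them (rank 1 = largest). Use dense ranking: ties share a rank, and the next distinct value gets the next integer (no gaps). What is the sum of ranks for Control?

6

Sorted (descending): 148, 148, 148, 144, 144, 129, 129
The 3 values of 148 share dense rank 1.
The 2 values of 144 share dense rank 2.
The 2 values of 129 share dense rank 3.
Control values → pooled ranks: 144→2, 148→1, 144→2, 148→1
Rank sum = 2 + 1 + 2 + 1 = 6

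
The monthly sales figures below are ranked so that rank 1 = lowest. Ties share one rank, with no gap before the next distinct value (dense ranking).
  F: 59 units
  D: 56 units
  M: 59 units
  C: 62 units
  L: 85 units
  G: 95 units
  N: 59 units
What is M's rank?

2

Sorted (ascending): 56, 59, 59, 59, 62, 85, 95
The 3 values of 59 share dense rank 2.
Remaining distinct values take the next consecutive integers.
M has value 59 units → rank 2.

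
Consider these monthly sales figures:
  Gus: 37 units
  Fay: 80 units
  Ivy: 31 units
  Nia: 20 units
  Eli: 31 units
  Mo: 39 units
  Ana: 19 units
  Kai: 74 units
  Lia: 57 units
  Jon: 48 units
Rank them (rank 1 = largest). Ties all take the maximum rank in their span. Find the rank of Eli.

8

Sorted (descending): 80, 74, 57, 48, 39, 37, 31, 31, 20, 19
The 2 values of 31 occupy positions 7–8 → each gets rank 8.
Eli has value 31 units → rank 8.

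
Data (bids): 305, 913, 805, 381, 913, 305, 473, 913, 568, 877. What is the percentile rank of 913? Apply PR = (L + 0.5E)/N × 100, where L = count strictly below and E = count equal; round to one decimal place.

85.0

N = 10.
Strictly below 913: 7. Equal to 913: 3.
PR = (7 + 0.5·3)/10 × 100 = 85.0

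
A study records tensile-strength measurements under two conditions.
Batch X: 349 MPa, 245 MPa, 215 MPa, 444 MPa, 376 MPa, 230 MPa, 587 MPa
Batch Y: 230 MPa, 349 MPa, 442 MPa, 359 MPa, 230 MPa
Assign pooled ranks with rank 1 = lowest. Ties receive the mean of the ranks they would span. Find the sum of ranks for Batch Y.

30.5

Sorted (ascending): 215, 230, 230, 230, 245, 349, 349, 359, 376, 442, 444, 587
The 3 values of 230 occupy positions 2–4 → average rank 3.
The 2 values of 349 occupy positions 6–7 → average rank (6+7)/2 = 6.5.
Batch Y values → pooled ranks: 230→3, 349→6.5, 442→10, 359→8, 230→3
Rank sum = 3 + 6.5 + 10 + 8 + 3 = 30.5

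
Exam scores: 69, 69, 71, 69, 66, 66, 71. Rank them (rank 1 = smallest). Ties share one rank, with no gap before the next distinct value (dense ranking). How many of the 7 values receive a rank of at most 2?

5

Sorted (ascending): 66, 66, 69, 69, 69, 71, 71
The 2 values of 66 share dense rank 1.
The 3 values of 69 share dense rank 2.
The 2 values of 71 share dense rank 3.
Ranks ≤ 2: {1, 1, 2, 2, 2} → 5 values.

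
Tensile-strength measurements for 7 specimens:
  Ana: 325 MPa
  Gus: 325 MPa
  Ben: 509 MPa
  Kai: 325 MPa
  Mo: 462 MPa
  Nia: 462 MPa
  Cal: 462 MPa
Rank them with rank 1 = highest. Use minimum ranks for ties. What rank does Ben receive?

Sorted (descending): 509, 462, 462, 462, 325, 325, 325
The 3 values of 462 occupy positions 2–4 → each gets rank 2.
The 3 values of 325 occupy positions 5–7 → each gets rank 5.
Ben has value 509 MPa → rank 1.

1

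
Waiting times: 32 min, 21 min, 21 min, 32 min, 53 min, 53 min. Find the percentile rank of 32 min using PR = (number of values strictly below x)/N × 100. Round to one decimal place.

N = 6.
Strictly below 32: 2. Equal to 32: 2.
PR = 2/6 × 100 = 33.3

33.3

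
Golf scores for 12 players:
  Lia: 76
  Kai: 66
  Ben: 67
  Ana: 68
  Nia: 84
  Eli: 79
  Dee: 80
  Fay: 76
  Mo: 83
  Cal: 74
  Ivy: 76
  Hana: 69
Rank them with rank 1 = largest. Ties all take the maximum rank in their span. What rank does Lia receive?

Sorted (descending): 84, 83, 80, 79, 76, 76, 76, 74, 69, 68, 67, 66
The 3 values of 76 occupy positions 5–7 → each gets rank 7.
Lia has value 76 → rank 7.

7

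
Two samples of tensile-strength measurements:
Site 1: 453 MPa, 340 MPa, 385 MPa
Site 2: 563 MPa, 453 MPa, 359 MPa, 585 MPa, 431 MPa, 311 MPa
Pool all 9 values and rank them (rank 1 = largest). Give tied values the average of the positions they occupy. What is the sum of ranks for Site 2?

Sorted (descending): 585, 563, 453, 453, 431, 385, 359, 340, 311
The 2 values of 453 occupy positions 3–4 → average rank (3+4)/2 = 3.5.
Site 2 values → pooled ranks: 563→2, 453→3.5, 359→7, 585→1, 431→5, 311→9
Rank sum = 2 + 3.5 + 7 + 1 + 5 + 9 = 27.5

27.5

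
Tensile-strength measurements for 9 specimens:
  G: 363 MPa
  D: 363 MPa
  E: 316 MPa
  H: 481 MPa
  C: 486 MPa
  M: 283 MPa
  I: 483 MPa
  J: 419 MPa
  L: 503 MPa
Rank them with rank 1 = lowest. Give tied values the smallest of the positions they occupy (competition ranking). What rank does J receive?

5

Sorted (ascending): 283, 316, 363, 363, 419, 481, 483, 486, 503
The 2 values of 363 occupy positions 3–4 → each gets rank 3.
J has value 419 MPa → rank 5.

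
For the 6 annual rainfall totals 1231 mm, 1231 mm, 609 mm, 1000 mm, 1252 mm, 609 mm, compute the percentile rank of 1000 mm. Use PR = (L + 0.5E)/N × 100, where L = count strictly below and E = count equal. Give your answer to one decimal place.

N = 6.
Strictly below 1000: 2. Equal to 1000: 1.
PR = (2 + 0.5·1)/6 × 100 = 41.7

41.7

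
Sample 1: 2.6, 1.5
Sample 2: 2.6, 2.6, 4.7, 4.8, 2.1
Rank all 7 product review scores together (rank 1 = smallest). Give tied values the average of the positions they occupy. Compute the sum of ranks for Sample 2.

23

Sorted (ascending): 1.5, 2.1, 2.6, 2.6, 2.6, 4.7, 4.8
The 3 values of 2.6 occupy positions 3–5 → average rank 4.
Sample 2 values → pooled ranks: 2.6→4, 2.6→4, 4.7→6, 4.8→7, 2.1→2
Rank sum = 4 + 4 + 6 + 7 + 2 = 23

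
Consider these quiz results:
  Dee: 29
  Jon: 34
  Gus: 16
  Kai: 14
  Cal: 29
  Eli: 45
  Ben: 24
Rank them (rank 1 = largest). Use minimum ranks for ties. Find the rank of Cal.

3

Sorted (descending): 45, 34, 29, 29, 24, 16, 14
The 2 values of 29 occupy positions 3–4 → each gets rank 3.
Cal has value 29 → rank 3.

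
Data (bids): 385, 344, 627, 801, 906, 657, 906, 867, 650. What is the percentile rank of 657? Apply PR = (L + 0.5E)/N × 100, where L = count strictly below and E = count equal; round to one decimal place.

50.0

N = 9.
Strictly below 657: 4. Equal to 657: 1.
PR = (4 + 0.5·1)/9 × 100 = 50.0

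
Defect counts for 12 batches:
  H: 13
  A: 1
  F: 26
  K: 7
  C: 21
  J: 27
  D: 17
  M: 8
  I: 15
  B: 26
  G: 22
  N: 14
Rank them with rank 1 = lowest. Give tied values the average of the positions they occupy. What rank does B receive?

10.5

Sorted (ascending): 1, 7, 8, 13, 14, 15, 17, 21, 22, 26, 26, 27
The 2 values of 26 occupy positions 10–11 → average rank (10+11)/2 = 10.5.
B has value 26 → rank 10.5.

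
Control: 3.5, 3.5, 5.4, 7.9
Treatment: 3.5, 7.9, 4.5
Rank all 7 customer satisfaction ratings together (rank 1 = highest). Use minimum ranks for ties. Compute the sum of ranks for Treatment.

10

Sorted (descending): 7.9, 7.9, 5.4, 4.5, 3.5, 3.5, 3.5
The 2 values of 7.9 occupy positions 1–2 → each gets rank 1.
The 3 values of 3.5 occupy positions 5–7 → each gets rank 5.
Treatment values → pooled ranks: 3.5→5, 7.9→1, 4.5→4
Rank sum = 5 + 1 + 4 = 10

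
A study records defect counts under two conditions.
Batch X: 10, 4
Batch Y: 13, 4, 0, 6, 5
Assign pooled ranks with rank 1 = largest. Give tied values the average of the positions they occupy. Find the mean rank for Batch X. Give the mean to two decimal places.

3.75

Sorted (descending): 13, 10, 6, 5, 4, 4, 0
The 2 values of 4 occupy positions 5–6 → average rank (5+6)/2 = 5.5.
Batch X values → pooled ranks: 10→2, 4→5.5
Mean rank = (2 + 5.5) / 2 = 3.75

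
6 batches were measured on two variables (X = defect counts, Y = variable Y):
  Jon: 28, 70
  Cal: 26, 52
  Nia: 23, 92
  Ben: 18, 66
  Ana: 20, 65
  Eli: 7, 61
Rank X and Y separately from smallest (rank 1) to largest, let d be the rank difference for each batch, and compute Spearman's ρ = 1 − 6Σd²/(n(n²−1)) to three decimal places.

0.257

Ranks of variable 1: 6, 5, 4, 2, 3, 1
Ranks of variable 2: 5, 1, 6, 4, 3, 2
d = r₁ − r₂: 1, 4, -2, -2, 0, -1
d²: 1, 16, 4, 4, 0, 1; Σd² = 26
ρ = 1 − 6·26/(6·35) = 1 − 156/210 = 0.257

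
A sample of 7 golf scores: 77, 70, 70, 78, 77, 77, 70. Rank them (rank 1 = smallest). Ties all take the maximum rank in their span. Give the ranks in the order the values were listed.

Sorted (ascending): 70, 70, 70, 77, 77, 77, 78
The 3 values of 70 occupy positions 1–3 → each gets rank 3.
The 3 values of 77 occupy positions 4–6 → each gets rank 6.

6, 3, 3, 7, 6, 6, 3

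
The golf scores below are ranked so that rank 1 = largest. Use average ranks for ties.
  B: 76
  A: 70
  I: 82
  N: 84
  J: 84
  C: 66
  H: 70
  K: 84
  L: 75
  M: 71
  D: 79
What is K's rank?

Sorted (descending): 84, 84, 84, 82, 79, 76, 75, 71, 70, 70, 66
The 3 values of 84 occupy positions 1–3 → average rank 2.
The 2 values of 70 occupy positions 9–10 → average rank (9+10)/2 = 9.5.
K has value 84 → rank 2.

2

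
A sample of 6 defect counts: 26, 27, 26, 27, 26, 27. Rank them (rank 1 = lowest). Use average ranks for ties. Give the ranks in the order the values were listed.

2, 5, 2, 5, 2, 5

Sorted (ascending): 26, 26, 26, 27, 27, 27
The 3 values of 26 occupy positions 1–3 → average rank 2.
The 3 values of 27 occupy positions 4–6 → average rank 5.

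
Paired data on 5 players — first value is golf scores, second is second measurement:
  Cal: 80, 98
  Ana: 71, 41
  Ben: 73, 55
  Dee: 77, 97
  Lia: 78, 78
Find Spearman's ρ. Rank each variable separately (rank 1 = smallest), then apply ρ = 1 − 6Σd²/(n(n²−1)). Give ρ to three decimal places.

Ranks of variable 1: 5, 1, 2, 3, 4
Ranks of variable 2: 5, 1, 2, 4, 3
d = r₁ − r₂: 0, 0, 0, -1, 1
d²: 0, 0, 0, 1, 1; Σd² = 2
ρ = 1 − 6·2/(5·24) = 1 − 12/120 = 0.900

0.900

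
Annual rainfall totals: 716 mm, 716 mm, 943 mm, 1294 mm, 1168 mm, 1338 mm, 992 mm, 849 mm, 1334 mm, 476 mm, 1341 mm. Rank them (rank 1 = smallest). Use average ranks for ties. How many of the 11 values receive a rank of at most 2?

1

Sorted (ascending): 476, 716, 716, 849, 943, 992, 1168, 1294, 1334, 1338, 1341
The 2 values of 716 occupy positions 2–3 → average rank (2+3)/2 = 2.5.
Ranks ≤ 2: {1} → 1 value.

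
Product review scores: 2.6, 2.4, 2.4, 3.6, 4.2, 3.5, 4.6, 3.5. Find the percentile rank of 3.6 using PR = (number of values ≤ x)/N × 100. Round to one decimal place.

N = 8.
Strictly below 3.6: 5. Equal to 3.6: 1.
PR = 6/8 × 100 = 75.0

75.0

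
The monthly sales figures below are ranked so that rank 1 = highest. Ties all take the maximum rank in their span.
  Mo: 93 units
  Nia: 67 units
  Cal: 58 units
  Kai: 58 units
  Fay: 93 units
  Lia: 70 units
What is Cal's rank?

6

Sorted (descending): 93, 93, 70, 67, 58, 58
The 2 values of 93 occupy positions 1–2 → each gets rank 2.
The 2 values of 58 occupy positions 5–6 → each gets rank 6.
Cal has value 58 units → rank 6.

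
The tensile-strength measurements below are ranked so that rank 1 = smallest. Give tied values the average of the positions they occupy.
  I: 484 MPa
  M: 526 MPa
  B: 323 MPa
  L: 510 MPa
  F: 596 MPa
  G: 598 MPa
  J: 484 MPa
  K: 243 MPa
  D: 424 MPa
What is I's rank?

4.5

Sorted (ascending): 243, 323, 424, 484, 484, 510, 526, 596, 598
The 2 values of 484 occupy positions 4–5 → average rank (4+5)/2 = 4.5.
I has value 484 MPa → rank 4.5.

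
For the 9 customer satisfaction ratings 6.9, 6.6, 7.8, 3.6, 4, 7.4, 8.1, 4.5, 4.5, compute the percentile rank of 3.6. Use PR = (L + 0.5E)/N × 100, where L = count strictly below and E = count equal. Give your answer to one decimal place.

5.6

N = 9.
Strictly below 3.6: 0. Equal to 3.6: 1.
PR = (0 + 0.5·1)/9 × 100 = 5.6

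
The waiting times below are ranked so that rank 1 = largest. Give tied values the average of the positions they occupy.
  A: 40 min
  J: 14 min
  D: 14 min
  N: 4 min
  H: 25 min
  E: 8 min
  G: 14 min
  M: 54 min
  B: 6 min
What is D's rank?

5

Sorted (descending): 54, 40, 25, 14, 14, 14, 8, 6, 4
The 3 values of 14 occupy positions 4–6 → average rank 5.
D has value 14 min → rank 5.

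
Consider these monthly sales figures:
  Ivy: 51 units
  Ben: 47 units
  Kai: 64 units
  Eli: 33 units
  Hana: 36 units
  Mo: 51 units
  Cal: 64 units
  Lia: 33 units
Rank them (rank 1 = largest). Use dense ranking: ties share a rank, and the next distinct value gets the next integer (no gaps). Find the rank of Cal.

Sorted (descending): 64, 64, 51, 51, 47, 36, 33, 33
The 2 values of 64 share dense rank 1.
The 2 values of 51 share dense rank 2.
The 2 values of 33 share dense rank 5.
Remaining distinct values take the next consecutive integers.
Cal has value 64 units → rank 1.

1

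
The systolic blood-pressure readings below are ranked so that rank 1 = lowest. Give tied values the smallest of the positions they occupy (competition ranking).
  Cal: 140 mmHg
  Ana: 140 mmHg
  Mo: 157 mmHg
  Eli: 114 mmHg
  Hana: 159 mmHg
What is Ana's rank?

2

Sorted (ascending): 114, 140, 140, 157, 159
The 2 values of 140 occupy positions 2–3 → each gets rank 2.
Ana has value 140 mmHg → rank 2.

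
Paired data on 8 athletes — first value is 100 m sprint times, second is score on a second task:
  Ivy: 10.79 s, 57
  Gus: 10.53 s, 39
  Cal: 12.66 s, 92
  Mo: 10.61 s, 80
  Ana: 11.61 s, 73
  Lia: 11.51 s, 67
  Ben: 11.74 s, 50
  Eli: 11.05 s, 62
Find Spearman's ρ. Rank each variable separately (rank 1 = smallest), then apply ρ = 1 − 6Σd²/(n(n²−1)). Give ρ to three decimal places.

0.405

Ranks of variable 1: 3, 1, 8, 2, 6, 5, 7, 4
Ranks of variable 2: 3, 1, 8, 7, 6, 5, 2, 4
d = r₁ − r₂: 0, 0, 0, -5, 0, 0, 5, 0
d²: 0, 0, 0, 25, 0, 0, 25, 0; Σd² = 50
ρ = 1 − 6·50/(8·63) = 1 − 300/504 = 0.405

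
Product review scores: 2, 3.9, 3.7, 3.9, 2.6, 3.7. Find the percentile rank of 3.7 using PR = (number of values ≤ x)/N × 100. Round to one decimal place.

66.7

N = 6.
Strictly below 3.7: 2. Equal to 3.7: 2.
PR = 4/6 × 100 = 66.7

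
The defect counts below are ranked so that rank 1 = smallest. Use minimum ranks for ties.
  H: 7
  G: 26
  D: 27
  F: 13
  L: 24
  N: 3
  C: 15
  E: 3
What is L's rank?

Sorted (ascending): 3, 3, 7, 13, 15, 24, 26, 27
The 2 values of 3 occupy positions 1–2 → each gets rank 1.
L has value 24 → rank 6.

6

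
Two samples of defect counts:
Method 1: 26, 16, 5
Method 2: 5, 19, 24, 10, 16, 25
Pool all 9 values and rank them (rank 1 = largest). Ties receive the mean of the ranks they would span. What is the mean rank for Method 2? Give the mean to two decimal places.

Sorted (descending): 26, 25, 24, 19, 16, 16, 10, 5, 5
The 2 values of 16 occupy positions 5–6 → average rank (5+6)/2 = 5.5.
The 2 values of 5 occupy positions 8–9 → average rank (8+9)/2 = 8.5.
Method 2 values → pooled ranks: 5→8.5, 19→4, 24→3, 10→7, 16→5.5, 25→2
Mean rank = (8.5 + 4 + 3 + 7 + 5.5 + 2) / 6 = 5.00

5.00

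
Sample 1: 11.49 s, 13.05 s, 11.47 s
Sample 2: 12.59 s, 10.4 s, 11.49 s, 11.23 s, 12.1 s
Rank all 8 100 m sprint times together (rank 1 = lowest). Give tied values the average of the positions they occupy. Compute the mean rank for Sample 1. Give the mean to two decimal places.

5.17

Sorted (ascending): 10.4, 11.23, 11.47, 11.49, 11.49, 12.1, 12.59, 13.05
The 2 values of 11.49 occupy positions 4–5 → average rank (4+5)/2 = 4.5.
Sample 1 values → pooled ranks: 11.49→4.5, 13.05→8, 11.47→3
Mean rank = (4.5 + 8 + 3) / 3 = 5.17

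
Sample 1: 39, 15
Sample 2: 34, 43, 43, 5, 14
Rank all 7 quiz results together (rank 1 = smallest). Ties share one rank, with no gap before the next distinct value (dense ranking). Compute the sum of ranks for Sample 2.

19

Sorted (ascending): 5, 14, 15, 34, 39, 43, 43
The 2 values of 43 share dense rank 6.
Remaining distinct values take the next consecutive integers.
Sample 2 values → pooled ranks: 34→4, 43→6, 43→6, 5→1, 14→2
Rank sum = 4 + 6 + 6 + 1 + 2 = 19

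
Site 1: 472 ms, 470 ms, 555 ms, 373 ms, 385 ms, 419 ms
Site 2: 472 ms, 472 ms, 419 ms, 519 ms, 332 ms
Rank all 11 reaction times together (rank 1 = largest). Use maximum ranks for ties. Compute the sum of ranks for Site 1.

Sorted (descending): 555, 519, 472, 472, 472, 470, 419, 419, 385, 373, 332
The 3 values of 472 occupy positions 3–5 → each gets rank 5.
The 2 values of 419 occupy positions 7–8 → each gets rank 8.
Site 1 values → pooled ranks: 472→5, 470→6, 555→1, 373→10, 385→9, 419→8
Rank sum = 5 + 6 + 1 + 10 + 9 + 8 = 39

39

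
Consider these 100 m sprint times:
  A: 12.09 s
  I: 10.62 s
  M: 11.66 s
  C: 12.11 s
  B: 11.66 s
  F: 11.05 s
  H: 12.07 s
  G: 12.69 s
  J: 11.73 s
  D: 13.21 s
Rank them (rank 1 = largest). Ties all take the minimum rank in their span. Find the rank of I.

Sorted (descending): 13.21, 12.69, 12.11, 12.09, 12.07, 11.73, 11.66, 11.66, 11.05, 10.62
The 2 values of 11.66 occupy positions 7–8 → each gets rank 7.
I has value 10.62 s → rank 10.

10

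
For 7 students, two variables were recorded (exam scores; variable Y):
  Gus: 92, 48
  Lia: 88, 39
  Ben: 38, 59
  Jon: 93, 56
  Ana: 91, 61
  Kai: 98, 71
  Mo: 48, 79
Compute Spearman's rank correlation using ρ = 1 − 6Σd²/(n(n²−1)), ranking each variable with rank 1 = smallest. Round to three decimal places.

Ranks of variable 1: 5, 3, 1, 6, 4, 7, 2
Ranks of variable 2: 2, 1, 4, 3, 5, 6, 7
d = r₁ − r₂: 3, 2, -3, 3, -1, 1, -5
d²: 9, 4, 9, 9, 1, 1, 25; Σd² = 58
ρ = 1 − 6·58/(7·48) = 1 − 348/336 = -0.036

-0.036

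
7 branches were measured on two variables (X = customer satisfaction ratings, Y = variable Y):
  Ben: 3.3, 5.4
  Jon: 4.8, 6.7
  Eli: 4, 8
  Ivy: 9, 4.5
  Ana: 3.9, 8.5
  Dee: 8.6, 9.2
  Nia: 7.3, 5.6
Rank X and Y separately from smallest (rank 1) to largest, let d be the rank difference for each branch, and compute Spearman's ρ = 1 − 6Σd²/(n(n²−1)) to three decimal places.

-0.107

Ranks of variable 1: 1, 4, 3, 7, 2, 6, 5
Ranks of variable 2: 2, 4, 5, 1, 6, 7, 3
d = r₁ − r₂: -1, 0, -2, 6, -4, -1, 2
d²: 1, 0, 4, 36, 16, 1, 4; Σd² = 62
ρ = 1 − 6·62/(7·48) = 1 − 372/336 = -0.107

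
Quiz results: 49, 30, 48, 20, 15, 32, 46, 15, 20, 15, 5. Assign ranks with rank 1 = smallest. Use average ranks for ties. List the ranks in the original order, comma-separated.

11, 7, 10, 5.5, 3, 8, 9, 3, 5.5, 3, 1

Sorted (ascending): 5, 15, 15, 15, 20, 20, 30, 32, 46, 48, 49
The 3 values of 15 occupy positions 2–4 → average rank 3.
The 2 values of 20 occupy positions 5–6 → average rank (5+6)/2 = 5.5.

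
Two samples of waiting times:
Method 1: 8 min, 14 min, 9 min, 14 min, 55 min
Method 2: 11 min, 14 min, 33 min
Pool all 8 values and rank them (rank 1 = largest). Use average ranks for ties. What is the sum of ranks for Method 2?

Sorted (descending): 55, 33, 14, 14, 14, 11, 9, 8
The 3 values of 14 occupy positions 3–5 → average rank 4.
Method 2 values → pooled ranks: 11→6, 14→4, 33→2
Rank sum = 6 + 4 + 2 = 12

12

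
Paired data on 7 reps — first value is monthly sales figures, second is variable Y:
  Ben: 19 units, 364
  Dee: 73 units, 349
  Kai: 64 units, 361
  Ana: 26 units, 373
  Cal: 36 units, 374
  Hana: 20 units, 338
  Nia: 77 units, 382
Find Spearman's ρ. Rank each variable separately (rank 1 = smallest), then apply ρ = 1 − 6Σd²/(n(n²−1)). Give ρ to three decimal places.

0.321

Ranks of variable 1: 1, 6, 5, 3, 4, 2, 7
Ranks of variable 2: 4, 2, 3, 5, 6, 1, 7
d = r₁ − r₂: -3, 4, 2, -2, -2, 1, 0
d²: 9, 16, 4, 4, 4, 1, 0; Σd² = 38
ρ = 1 − 6·38/(7·48) = 1 − 228/336 = 0.321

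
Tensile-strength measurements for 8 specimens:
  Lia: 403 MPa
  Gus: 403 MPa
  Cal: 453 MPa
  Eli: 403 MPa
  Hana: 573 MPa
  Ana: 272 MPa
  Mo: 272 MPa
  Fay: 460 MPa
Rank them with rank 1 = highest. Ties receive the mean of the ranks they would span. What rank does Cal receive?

Sorted (descending): 573, 460, 453, 403, 403, 403, 272, 272
The 3 values of 403 occupy positions 4–6 → average rank 5.
The 2 values of 272 occupy positions 7–8 → average rank (7+8)/2 = 7.5.
Cal has value 453 MPa → rank 3.

3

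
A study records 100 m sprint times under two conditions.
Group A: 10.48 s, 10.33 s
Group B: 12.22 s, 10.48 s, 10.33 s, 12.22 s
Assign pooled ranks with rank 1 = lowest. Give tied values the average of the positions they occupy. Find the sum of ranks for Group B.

16

Sorted (ascending): 10.33, 10.33, 10.48, 10.48, 12.22, 12.22
The 2 values of 10.33 occupy positions 1–2 → average rank (1+2)/2 = 1.5.
The 2 values of 10.48 occupy positions 3–4 → average rank (3+4)/2 = 3.5.
The 2 values of 12.22 occupy positions 5–6 → average rank (5+6)/2 = 5.5.
Group B values → pooled ranks: 12.22→5.5, 10.48→3.5, 10.33→1.5, 12.22→5.5
Rank sum = 5.5 + 3.5 + 1.5 + 5.5 = 16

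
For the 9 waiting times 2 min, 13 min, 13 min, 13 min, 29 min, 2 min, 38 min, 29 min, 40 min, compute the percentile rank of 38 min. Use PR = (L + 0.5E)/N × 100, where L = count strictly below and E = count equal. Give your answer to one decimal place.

N = 9.
Strictly below 38: 7. Equal to 38: 1.
PR = (7 + 0.5·1)/9 × 100 = 83.3

83.3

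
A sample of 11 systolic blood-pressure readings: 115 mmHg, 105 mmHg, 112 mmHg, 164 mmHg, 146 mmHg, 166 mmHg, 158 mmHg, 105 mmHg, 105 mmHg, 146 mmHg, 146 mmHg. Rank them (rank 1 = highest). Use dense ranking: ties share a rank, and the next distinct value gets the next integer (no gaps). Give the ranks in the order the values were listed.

Sorted (descending): 166, 164, 158, 146, 146, 146, 115, 112, 105, 105, 105
The 3 values of 146 share dense rank 4.
The 3 values of 105 share dense rank 7.
Remaining distinct values take the next consecutive integers.

5, 7, 6, 2, 4, 1, 3, 7, 7, 4, 4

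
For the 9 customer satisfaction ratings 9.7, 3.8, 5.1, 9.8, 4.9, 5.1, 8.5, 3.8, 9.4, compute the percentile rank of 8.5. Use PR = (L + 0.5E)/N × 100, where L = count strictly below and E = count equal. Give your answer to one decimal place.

61.1

N = 9.
Strictly below 8.5: 5. Equal to 8.5: 1.
PR = (5 + 0.5·1)/9 × 100 = 61.1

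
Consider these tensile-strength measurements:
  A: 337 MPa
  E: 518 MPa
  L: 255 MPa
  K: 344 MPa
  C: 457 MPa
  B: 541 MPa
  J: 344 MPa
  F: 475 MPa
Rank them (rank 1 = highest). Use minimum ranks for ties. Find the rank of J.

Sorted (descending): 541, 518, 475, 457, 344, 344, 337, 255
The 2 values of 344 occupy positions 5–6 → each gets rank 5.
J has value 344 MPa → rank 5.

5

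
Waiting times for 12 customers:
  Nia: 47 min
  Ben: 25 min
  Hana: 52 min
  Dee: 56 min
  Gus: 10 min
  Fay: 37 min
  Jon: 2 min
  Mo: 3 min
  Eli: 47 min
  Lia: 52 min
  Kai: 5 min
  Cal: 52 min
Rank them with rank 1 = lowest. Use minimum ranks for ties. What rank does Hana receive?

9

Sorted (ascending): 2, 3, 5, 10, 25, 37, 47, 47, 52, 52, 52, 56
The 2 values of 47 occupy positions 7–8 → each gets rank 7.
The 3 values of 52 occupy positions 9–11 → each gets rank 9.
Hana has value 52 min → rank 9.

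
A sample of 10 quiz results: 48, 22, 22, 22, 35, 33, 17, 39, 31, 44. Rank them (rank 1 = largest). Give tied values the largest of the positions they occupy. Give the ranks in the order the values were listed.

1, 9, 9, 9, 4, 5, 10, 3, 6, 2

Sorted (descending): 48, 44, 39, 35, 33, 31, 22, 22, 22, 17
The 3 values of 22 occupy positions 7–9 → each gets rank 9.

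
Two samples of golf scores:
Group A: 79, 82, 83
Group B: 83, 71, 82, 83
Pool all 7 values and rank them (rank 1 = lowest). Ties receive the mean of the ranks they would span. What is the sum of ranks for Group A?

11.5

Sorted (ascending): 71, 79, 82, 82, 83, 83, 83
The 2 values of 82 occupy positions 3–4 → average rank (3+4)/2 = 3.5.
The 3 values of 83 occupy positions 5–7 → average rank 6.
Group A values → pooled ranks: 79→2, 82→3.5, 83→6
Rank sum = 2 + 3.5 + 6 = 11.5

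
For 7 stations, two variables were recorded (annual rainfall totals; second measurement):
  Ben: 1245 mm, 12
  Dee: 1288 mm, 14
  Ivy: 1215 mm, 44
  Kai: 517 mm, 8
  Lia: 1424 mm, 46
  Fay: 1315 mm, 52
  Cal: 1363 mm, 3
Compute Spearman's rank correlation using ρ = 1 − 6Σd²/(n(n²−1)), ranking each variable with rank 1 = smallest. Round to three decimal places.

Ranks of variable 1: 3, 4, 2, 1, 7, 5, 6
Ranks of variable 2: 3, 4, 5, 2, 6, 7, 1
d = r₁ − r₂: 0, 0, -3, -1, 1, -2, 5
d²: 0, 0, 9, 1, 1, 4, 25; Σd² = 40
ρ = 1 − 6·40/(7·48) = 1 − 240/336 = 0.286

0.286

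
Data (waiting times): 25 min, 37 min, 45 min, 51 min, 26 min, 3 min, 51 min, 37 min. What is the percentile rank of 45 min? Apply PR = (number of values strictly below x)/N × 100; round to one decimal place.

N = 8.
Strictly below 45: 5. Equal to 45: 1.
PR = 5/8 × 100 = 62.5

62.5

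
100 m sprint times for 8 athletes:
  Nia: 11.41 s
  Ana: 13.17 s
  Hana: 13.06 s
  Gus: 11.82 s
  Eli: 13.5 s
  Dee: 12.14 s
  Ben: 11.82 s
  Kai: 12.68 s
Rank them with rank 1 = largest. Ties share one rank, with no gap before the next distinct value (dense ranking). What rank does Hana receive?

3

Sorted (descending): 13.5, 13.17, 13.06, 12.68, 12.14, 11.82, 11.82, 11.41
The 2 values of 11.82 share dense rank 6.
Remaining distinct values take the next consecutive integers.
Hana has value 13.06 s → rank 3.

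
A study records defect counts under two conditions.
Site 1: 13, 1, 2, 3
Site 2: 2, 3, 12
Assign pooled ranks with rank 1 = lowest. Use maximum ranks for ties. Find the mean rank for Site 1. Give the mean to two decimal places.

Sorted (ascending): 1, 2, 2, 3, 3, 12, 13
The 2 values of 2 occupy positions 2–3 → each gets rank 3.
The 2 values of 3 occupy positions 4–5 → each gets rank 5.
Site 1 values → pooled ranks: 13→7, 1→1, 2→3, 3→5
Mean rank = (7 + 1 + 3 + 5) / 4 = 4.00

4.00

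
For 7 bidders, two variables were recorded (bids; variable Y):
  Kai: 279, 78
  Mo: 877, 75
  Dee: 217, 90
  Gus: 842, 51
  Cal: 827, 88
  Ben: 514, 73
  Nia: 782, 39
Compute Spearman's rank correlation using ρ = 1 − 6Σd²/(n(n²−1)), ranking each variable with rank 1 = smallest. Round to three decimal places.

-0.429

Ranks of variable 1: 2, 7, 1, 6, 5, 3, 4
Ranks of variable 2: 5, 4, 7, 2, 6, 3, 1
d = r₁ − r₂: -3, 3, -6, 4, -1, 0, 3
d²: 9, 9, 36, 16, 1, 0, 9; Σd² = 80
ρ = 1 − 6·80/(7·48) = 1 − 480/336 = -0.429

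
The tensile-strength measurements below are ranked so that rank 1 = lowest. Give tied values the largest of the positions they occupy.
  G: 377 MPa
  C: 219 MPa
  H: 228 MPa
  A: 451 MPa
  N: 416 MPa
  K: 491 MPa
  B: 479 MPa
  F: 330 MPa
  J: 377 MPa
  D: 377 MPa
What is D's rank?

Sorted (ascending): 219, 228, 330, 377, 377, 377, 416, 451, 479, 491
The 3 values of 377 occupy positions 4–6 → each gets rank 6.
D has value 377 MPa → rank 6.

6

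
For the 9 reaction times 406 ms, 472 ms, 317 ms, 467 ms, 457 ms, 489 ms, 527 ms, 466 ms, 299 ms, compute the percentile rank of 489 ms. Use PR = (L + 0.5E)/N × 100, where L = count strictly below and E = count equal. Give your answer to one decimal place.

83.3

N = 9.
Strictly below 489: 7. Equal to 489: 1.
PR = (7 + 0.5·1)/9 × 100 = 83.3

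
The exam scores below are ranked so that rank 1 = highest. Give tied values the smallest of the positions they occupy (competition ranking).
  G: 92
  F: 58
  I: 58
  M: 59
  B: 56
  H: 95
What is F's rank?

4

Sorted (descending): 95, 92, 59, 58, 58, 56
The 2 values of 58 occupy positions 4–5 → each gets rank 4.
F has value 58 → rank 4.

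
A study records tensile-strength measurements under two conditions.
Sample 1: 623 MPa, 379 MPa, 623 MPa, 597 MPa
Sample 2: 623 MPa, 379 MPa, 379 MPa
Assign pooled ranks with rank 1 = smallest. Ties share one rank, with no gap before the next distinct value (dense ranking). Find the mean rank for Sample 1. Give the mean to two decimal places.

Sorted (ascending): 379, 379, 379, 597, 623, 623, 623
The 3 values of 379 share dense rank 1.
The 3 values of 623 share dense rank 3.
Remaining distinct values take the next consecutive integers.
Sample 1 values → pooled ranks: 623→3, 379→1, 623→3, 597→2
Mean rank = (3 + 1 + 3 + 2) / 4 = 2.25

2.25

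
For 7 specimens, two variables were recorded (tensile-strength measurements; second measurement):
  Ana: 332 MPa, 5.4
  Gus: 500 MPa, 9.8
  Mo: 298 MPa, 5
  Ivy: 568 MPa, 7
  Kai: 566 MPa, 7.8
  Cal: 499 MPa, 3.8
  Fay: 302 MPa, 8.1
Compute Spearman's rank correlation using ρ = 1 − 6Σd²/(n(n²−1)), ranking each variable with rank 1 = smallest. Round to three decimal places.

0.286

Ranks of variable 1: 3, 5, 1, 7, 6, 4, 2
Ranks of variable 2: 3, 7, 2, 4, 5, 1, 6
d = r₁ − r₂: 0, -2, -1, 3, 1, 3, -4
d²: 0, 4, 1, 9, 1, 9, 16; Σd² = 40
ρ = 1 − 6·40/(7·48) = 1 − 240/336 = 0.286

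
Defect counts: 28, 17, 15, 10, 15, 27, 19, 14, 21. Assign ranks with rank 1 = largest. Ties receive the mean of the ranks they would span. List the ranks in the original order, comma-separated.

1, 5, 6.5, 9, 6.5, 2, 4, 8, 3

Sorted (descending): 28, 27, 21, 19, 17, 15, 15, 14, 10
The 2 values of 15 occupy positions 6–7 → average rank (6+7)/2 = 6.5.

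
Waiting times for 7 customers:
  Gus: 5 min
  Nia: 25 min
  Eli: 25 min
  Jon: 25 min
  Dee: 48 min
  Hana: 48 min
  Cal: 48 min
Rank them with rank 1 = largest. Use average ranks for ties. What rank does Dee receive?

Sorted (descending): 48, 48, 48, 25, 25, 25, 5
The 3 values of 48 occupy positions 1–3 → average rank 2.
The 3 values of 25 occupy positions 4–6 → average rank 5.
Dee has value 48 min → rank 2.

2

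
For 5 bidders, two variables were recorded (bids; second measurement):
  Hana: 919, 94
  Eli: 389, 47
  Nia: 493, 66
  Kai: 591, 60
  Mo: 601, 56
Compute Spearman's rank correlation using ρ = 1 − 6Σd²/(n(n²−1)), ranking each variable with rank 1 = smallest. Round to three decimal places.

Ranks of variable 1: 5, 1, 2, 3, 4
Ranks of variable 2: 5, 1, 4, 3, 2
d = r₁ − r₂: 0, 0, -2, 0, 2
d²: 0, 0, 4, 0, 4; Σd² = 8
ρ = 1 − 6·8/(5·24) = 1 − 48/120 = 0.600

0.600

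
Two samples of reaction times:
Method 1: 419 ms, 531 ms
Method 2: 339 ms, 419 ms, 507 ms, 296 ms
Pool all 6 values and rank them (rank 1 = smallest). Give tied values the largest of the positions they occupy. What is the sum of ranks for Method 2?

Sorted (ascending): 296, 339, 419, 419, 507, 531
The 2 values of 419 occupy positions 3–4 → each gets rank 4.
Method 2 values → pooled ranks: 339→2, 419→4, 507→5, 296→1
Rank sum = 2 + 4 + 5 + 1 = 12

12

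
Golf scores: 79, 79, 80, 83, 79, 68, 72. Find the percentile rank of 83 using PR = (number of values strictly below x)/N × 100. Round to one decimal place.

N = 7.
Strictly below 83: 6. Equal to 83: 1.
PR = 6/7 × 100 = 85.7

85.7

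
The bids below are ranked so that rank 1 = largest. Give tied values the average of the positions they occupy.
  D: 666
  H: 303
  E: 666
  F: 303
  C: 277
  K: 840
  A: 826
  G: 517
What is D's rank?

3.5

Sorted (descending): 840, 826, 666, 666, 517, 303, 303, 277
The 2 values of 666 occupy positions 3–4 → average rank (3+4)/2 = 3.5.
The 2 values of 303 occupy positions 6–7 → average rank (6+7)/2 = 6.5.
D has value 666 → rank 3.5.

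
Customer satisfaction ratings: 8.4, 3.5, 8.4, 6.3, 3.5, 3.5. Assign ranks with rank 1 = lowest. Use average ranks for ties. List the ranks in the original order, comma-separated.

5.5, 2, 5.5, 4, 2, 2

Sorted (ascending): 3.5, 3.5, 3.5, 6.3, 8.4, 8.4
The 3 values of 3.5 occupy positions 1–3 → average rank 2.
The 2 values of 8.4 occupy positions 5–6 → average rank (5+6)/2 = 5.5.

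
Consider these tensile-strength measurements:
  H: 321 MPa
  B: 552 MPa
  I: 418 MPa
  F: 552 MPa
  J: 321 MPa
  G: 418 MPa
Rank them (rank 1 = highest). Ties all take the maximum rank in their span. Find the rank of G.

Sorted (descending): 552, 552, 418, 418, 321, 321
The 2 values of 552 occupy positions 1–2 → each gets rank 2.
The 2 values of 418 occupy positions 3–4 → each gets rank 4.
The 2 values of 321 occupy positions 5–6 → each gets rank 6.
G has value 418 MPa → rank 4.

4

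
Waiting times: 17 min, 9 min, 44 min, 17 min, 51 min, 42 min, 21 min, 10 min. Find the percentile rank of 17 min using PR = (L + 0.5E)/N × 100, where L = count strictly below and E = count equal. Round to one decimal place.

37.5

N = 8.
Strictly below 17: 2. Equal to 17: 2.
PR = (2 + 0.5·2)/8 × 100 = 37.5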